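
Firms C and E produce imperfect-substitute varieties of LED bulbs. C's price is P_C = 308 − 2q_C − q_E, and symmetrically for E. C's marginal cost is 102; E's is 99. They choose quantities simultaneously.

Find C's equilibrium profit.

Firm C's profit: π = q_C(308 − 2q_C − q_E) − 102q_C.
∂π/∂q_C = 206 − 4q_C − q_E = 0 ⇒ q_C = 51.5 − 0.25q_E.
Similarly q_E = 52.25 − 0.25q_C.
Substituting the second reaction function into the first: q_C = 51.5 − 0.25(52.25 − 0.25q_C), which gives 0.9375q_C = 38.4375 ⇒ q_C = 41.
Then q_E = 52.25 − 0.25·41 = 42.
P_C = 308 − 2·41 − 42 = 184.
Profit = (184 − 102)·41 = 3362.

3362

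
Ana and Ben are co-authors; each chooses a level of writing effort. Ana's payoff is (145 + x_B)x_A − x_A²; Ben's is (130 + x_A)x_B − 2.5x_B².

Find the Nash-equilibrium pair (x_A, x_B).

Expanding Ana's payoff: 145x_A + x_Bx_A − x_A².
∂π/∂x_A = 145 + x_B − 2x_A = 0, so x_A = 72.5 + 0.5x_B.
Likewise for Ben: x_B = 26 + 0.2x_A.
Substituting the second reaction function into the first: x_A = 72.5 + 0.5(26 + 0.2x_A), which gives 0.9x_A = 85.5 ⇒ x_A = 95.
Then x_B = 26 + 0.2·95 = 45.

95, 45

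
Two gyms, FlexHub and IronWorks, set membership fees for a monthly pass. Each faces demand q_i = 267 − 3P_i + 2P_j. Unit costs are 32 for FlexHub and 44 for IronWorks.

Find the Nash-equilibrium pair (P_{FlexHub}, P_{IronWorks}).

FlexHub's profit: π = (P_{FlexHub} − 32)(267 − 3P_{FlexHub} + 2P_{IronWorks}).
∂π/∂P_{FlexHub} = 363 − 6P_{FlexHub} + 2P_{IronWorks} = 0 ⇒ P_{FlexHub} = 60.5 + (1/3)P_{IronWorks}.
Similarly P_{IronWorks} = 66.5 + (1/3)P_{FlexHub}.
Plugging P_{IronWorks} into FlexHub's best response: P_{FlexHub} = 60.5 + (1/3)(66.5 + (1/3)P_{FlexHub}) ⇒ (8/9)P_{FlexHub} = 248/3, so P_{FlexHub} = 93.
Then P_{IronWorks} = 66.5 + (1/3)·93 = 97.5.

93, 97.5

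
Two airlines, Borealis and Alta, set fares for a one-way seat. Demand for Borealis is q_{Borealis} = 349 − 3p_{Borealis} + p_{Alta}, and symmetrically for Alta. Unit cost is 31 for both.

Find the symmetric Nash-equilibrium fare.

Borealis's profit: π = (p_{Borealis} − 31)(349 − 3p_{Borealis} + p_{Alta}).
∂π/∂p_{Borealis} = 442 − 6p_{Borealis} + p_{Alta} = 0 ⇒ p_{Borealis} = 221/3 + (1/6)p_{Alta}.
By symmetry p_{Alta} = p_{Borealis}; substituting into the reaction function, (5/6)p_{Borealis} = 221/3 and p_{Borealis} = 88.4.

88.4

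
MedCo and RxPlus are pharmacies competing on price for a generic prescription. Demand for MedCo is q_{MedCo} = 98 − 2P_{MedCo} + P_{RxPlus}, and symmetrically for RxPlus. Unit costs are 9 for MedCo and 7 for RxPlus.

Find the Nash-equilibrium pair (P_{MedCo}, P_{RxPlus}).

MedCo's profit: π = (P_{MedCo} − 9)(98 − 2P_{MedCo} + P_{RxPlus}).
∂π/∂P_{MedCo} = 116 − 4P_{MedCo} + P_{RxPlus} = 0 ⇒ P_{MedCo} = 29 + 0.25P_{RxPlus}.
Similarly P_{RxPlus} = 28 + 0.25P_{MedCo}.
Plugging P_{RxPlus} into MedCo's best response: P_{MedCo} = 29 + 0.25(28 + 0.25P_{MedCo}) ⇒ 0.9375P_{MedCo} = 36, so P_{MedCo} = 38.4.
Then P_{RxPlus} = 28 + 0.25·38.4 = 37.6.

38.4, 37.6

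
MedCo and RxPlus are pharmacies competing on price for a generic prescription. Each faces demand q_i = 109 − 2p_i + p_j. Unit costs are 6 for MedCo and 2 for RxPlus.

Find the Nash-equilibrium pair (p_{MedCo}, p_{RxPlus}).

39.8, 38.2

MedCo's profit: π = (p_{MedCo} − 6)(109 − 2p_{MedCo} + p_{RxPlus}).
∂π/∂p_{MedCo} = 121 − 4p_{MedCo} + p_{RxPlus} = 0 ⇒ p_{MedCo} = 30.25 + 0.25p_{RxPlus}.
Similarly p_{RxPlus} = 28.25 + 0.25p_{MedCo}.
Solving the two reaction functions simultaneously: (1 − (0.25)(0.25))p_{MedCo} = 30.25 + 0.25·28.25, so 0.9375p_{MedCo} = 37.3125 and p_{MedCo} = 39.8.
Then p_{RxPlus} = 28.25 + 0.25·39.8 = 38.2.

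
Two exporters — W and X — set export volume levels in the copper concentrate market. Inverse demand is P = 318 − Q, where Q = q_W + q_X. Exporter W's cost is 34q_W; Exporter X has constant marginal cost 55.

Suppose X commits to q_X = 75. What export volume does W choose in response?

104.5

Exporter W's profit: π = q_W(318 − (q_W + q_X)) − 34q_W.
∂π/∂q_W = 284 − 2q_W − q_X = 0, so q_W = 142 − 0.5q_X.
At q_X = 75: q_W = 142 − 0.5·75 = 104.5.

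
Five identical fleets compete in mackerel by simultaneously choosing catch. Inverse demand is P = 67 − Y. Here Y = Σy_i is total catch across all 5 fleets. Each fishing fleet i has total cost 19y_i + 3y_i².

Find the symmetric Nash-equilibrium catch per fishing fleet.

A representative fishing fleet's profit is π_i = y_i(67 − Y) − 19y_i − 3y_i², with Y = y_i + Σ_{j≠i} y_j.
First-order condition: 48 − 8y_i − Σ_{j≠i} y_j = 0.
In a symmetric equilibrium every fishing fleet chooses the same y, so Σ_{j≠i} y_j = 4y. The condition becomes 48 − 12y = 0, giving y = 48/12 = 4.

4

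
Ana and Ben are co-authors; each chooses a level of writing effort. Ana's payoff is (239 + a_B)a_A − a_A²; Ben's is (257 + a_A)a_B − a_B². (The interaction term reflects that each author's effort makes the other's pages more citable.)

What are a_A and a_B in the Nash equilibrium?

245, 251

Expanding Ana's payoff: 239a_A + a_Ba_A − a_A².
∂π/∂a_A = 239 + a_B − 2a_A = 0, so a_A = 119.5 + 0.5a_B.
Likewise for Ben: a_B = 128.5 + 0.5a_A.
Plugging a_B into Ana's best response: a_A = 119.5 + 0.5(128.5 + 0.5a_A) ⇒ 0.75a_A = 183.75, so a_A = 245.
Then a_B = 128.5 + 0.5·245 = 251.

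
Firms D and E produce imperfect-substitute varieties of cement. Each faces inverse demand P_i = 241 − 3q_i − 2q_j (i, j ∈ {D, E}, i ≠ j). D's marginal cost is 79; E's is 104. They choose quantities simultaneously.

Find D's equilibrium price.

144.4375

Firm D's profit: π = q_D(241 − 3q_D − 2q_E) − 79q_D.
∂π/∂q_D = 162 − 6q_D − 2q_E = 0 ⇒ q_D = 27 − (1/3)q_E.
Similarly q_E = 137/6 − (1/3)q_D.
Plugging q_E into D's best response: q_D = 27 − (1/3)(137/6 − (1/3)q_D) ⇒ (8/9)q_D = 349/18, so q_D = 21.8125.
Then q_E = 137/6 − (1/3)·21.8125 = 15.5625.
P_D = 241 − 3·21.8125 − 2·15.5625 = 144.4375.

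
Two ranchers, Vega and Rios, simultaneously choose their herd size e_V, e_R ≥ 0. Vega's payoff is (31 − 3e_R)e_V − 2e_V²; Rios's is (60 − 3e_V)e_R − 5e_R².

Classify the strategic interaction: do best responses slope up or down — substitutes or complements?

strategic substitutes

Expanding Vega's payoff: 31e_V − 3e_Re_V − 2e_V².
∂π/∂e_V = 31 − 3e_R − 4e_V = 0, so e_V = 7.75 − 0.75e_R.
The best-response slope de_V/de_R = −0.75 < 0: the reaction function is downward-sloping, so the choices are strategic substitutes.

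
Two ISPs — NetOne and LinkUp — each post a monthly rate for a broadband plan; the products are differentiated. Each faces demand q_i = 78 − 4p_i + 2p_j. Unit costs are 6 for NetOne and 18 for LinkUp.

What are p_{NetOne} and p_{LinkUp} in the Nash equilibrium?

NetOne's profit: π = (p_{NetOne} − 6)(78 − 4p_{NetOne} + 2p_{LinkUp}).
∂π/∂p_{NetOne} = 102 − 8p_{NetOne} + 2p_{LinkUp} = 0 ⇒ p_{NetOne} = 12.75 + 0.25p_{LinkUp}.
Similarly p_{LinkUp} = 18.75 + 0.25p_{NetOne}.
Solving the two reaction functions simultaneously: (1 − (0.25)(0.25))p_{NetOne} = 12.75 + 0.25·18.75, so 0.9375p_{NetOne} = 17.4375 and p_{NetOne} = 18.6.
Then p_{LinkUp} = 18.75 + 0.25·18.6 = 23.4.

18.6, 23.4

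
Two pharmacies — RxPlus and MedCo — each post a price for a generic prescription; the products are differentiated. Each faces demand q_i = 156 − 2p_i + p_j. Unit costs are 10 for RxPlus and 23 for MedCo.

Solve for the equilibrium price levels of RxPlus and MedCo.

RxPlus's profit: π = (p_{RxPlus} − 10)(156 − 2p_{RxPlus} + p_{MedCo}).
∂π/∂p_{RxPlus} = 176 − 4p_{RxPlus} + p_{MedCo} = 0 ⇒ p_{RxPlus} = 44 + 0.25p_{MedCo}.
Similarly p_{MedCo} = 50.5 + 0.25p_{RxPlus}.
Solving the two reaction functions simultaneously: (1 − (0.25)(0.25))p_{RxPlus} = 44 + 0.25·50.5, so 0.9375p_{RxPlus} = 56.625 and p_{RxPlus} = 60.4.
Then p_{MedCo} = 50.5 + 0.25·60.4 = 65.6.

60.4, 65.6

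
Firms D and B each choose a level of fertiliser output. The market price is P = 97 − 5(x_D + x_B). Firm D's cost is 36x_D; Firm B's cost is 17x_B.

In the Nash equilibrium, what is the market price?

50

Firm D's profit: π = x_D(97 − 5(x_D + x_B)) − 36x_D.
∂π/∂x_D = 61 − 10x_D − 5x_B = 0, so x_D = 6.1 − 0.5x_B.
By the same steps for B: x_B = 8 − 0.5x_D.
Plugging x_B into D's best response: x_D = 6.1 − 0.5(8 − 0.5x_D) ⇒ 0.75x_D = 2.1, so x_D = 2.8.
Then x_B = 8 − 0.5·2.8 = 6.6.
Equilibrium price: P = 97 − 5·9.4 = 50.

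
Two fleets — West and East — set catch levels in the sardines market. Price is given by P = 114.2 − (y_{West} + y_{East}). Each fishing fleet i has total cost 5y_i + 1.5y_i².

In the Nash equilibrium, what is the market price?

77.8

Fishing fleet West's profit: π = y_{West}(114.2 − (y_{West} + y_{East})) − 5y_{West} − 1.5y_{West}².
∂π/∂y_{West} = 109.2 − 5y_{West} − y_{East} = 0, so y_{West} = 21.84 − 0.2y_{East}.
The game is symmetric, so in equilibrium y_{East} = y_{West}: the reaction function gives 1.2y_{West} = 21.84, hence y_{West} = 18.2.
Equilibrium price: P = 114.2 − 36.4 = 77.8.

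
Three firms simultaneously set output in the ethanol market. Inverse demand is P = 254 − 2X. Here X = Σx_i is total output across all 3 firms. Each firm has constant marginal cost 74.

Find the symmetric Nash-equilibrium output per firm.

22.5

A representative firm's profit is π_i = x_i(254 − 2X) − 74x_i, with X = x_i + Σ_{j≠i} x_j.
First-order condition: 180 − 4x_i − 2Σ_{j≠i} x_j = 0.
Imposing symmetry (x_j = x for all j) turns Σ_{j≠i} x_j into 2x, so 180 = 8x and x = 22.5.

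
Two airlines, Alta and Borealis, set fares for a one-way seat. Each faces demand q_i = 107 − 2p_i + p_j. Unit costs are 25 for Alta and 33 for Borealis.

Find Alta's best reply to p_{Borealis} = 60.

54.25

Alta's profit: π = (p_{Alta} − 25)(107 − 2p_{Alta} + p_{Borealis}).
∂π/∂p_{Alta} = 157 − 4p_{Alta} + p_{Borealis} = 0 ⇒ p_{Alta} = 39.25 + 0.25p_{Borealis}.
At p_{Borealis} = 60: p_{Alta} = 39.25 + 0.25·60 = 54.25.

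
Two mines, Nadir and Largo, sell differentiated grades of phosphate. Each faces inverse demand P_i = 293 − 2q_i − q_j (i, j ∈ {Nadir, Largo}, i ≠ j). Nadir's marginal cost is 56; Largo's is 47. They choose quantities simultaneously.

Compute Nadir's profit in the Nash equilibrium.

4380.48

Mine Nadir's profit: π = q_{Nadir}(293 − 2q_{Nadir} − q_{Largo}) − 56q_{Nadir}.
∂π/∂q_{Nadir} = 237 − 4q_{Nadir} − q_{Largo} = 0 ⇒ q_{Nadir} = 59.25 − 0.25q_{Largo}.
Similarly q_{Largo} = 61.5 − 0.25q_{Nadir}.
Plugging q_{Largo} into Nadir's best response: q_{Nadir} = 59.25 − 0.25(61.5 − 0.25q_{Nadir}) ⇒ 0.9375q_{Nadir} = 43.875, so q_{Nadir} = 46.8.
Then q_{Largo} = 61.5 − 0.25·46.8 = 49.8.
P_{Nadir} = 293 − 2·46.8 − 49.8 = 149.6.
Profit = (149.6 − 56)·46.8 = 4380.48.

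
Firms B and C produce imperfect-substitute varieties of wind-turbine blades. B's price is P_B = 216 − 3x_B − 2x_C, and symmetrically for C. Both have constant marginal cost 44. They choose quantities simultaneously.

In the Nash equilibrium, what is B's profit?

1386.75

Firm B's profit: π = x_B(216 − 3x_B − 2x_C) − 44x_B.
∂π/∂x_B = 172 − 6x_B − 2x_C = 0 ⇒ x_B = 86/3 − (1/3)x_C.
The game is symmetric, so in equilibrium x_C = x_B: the reaction function gives (4/3)x_B = 86/3, hence x_B = 21.5.
P_B = 216 − 3·21.5 − 2·21.5 = 108.5.
Profit = (108.5 − 44)·21.5 = 1386.75.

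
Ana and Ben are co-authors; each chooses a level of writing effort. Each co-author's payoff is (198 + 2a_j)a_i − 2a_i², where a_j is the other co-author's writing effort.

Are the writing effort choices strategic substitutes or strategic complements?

Ana's payoff is (198 + 2a_B)a_A − 2a_A².
∂π/∂a_A = 198 + 2a_B − 4a_A = 0, so a_A = 49.5 + 0.5a_B.
The best-response slope da_A/da_B = 0.5 > 0: the reaction function is upward-sloping, so the choices are strategic complements.

strategic complements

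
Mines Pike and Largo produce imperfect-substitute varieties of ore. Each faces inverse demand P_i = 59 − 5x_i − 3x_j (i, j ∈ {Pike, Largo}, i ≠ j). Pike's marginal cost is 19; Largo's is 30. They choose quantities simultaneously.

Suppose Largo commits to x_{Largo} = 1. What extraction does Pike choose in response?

3.7

Mine Pike's profit: π = x_{Pike}(59 − 5x_{Pike} − 3x_{Largo}) − 19x_{Pike}.
∂π/∂x_{Pike} = 40 − 10x_{Pike} − 3x_{Largo} = 0 ⇒ x_{Pike} = 4 − 0.3x_{Largo}.
At x_{Largo} = 1: x_{Pike} = 4 − 0.3·1 = 3.7.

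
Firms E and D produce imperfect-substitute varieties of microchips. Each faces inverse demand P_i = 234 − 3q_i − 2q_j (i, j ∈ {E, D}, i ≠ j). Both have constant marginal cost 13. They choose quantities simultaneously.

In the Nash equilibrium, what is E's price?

Firm E's profit: π = q_E(234 − 3q_E − 2q_D) − 13q_E.
∂π/∂q_E = 221 − 6q_E − 2q_D = 0 ⇒ q_E = 221/6 − (1/3)q_D.
The game is symmetric, so in equilibrium q_D = q_E: the reaction function gives (4/3)q_E = 221/6, hence q_E = 27.625.
P_E = 234 − 3·27.625 − 2·27.625 = 95.875.

95.875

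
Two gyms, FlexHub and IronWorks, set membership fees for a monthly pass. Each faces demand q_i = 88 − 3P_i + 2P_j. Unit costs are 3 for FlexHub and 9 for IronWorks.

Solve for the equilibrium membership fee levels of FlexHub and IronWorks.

25.375, 27.625

FlexHub's profit: π = (P_{FlexHub} − 3)(88 − 3P_{FlexHub} + 2P_{IronWorks}).
∂π/∂P_{FlexHub} = 97 − 6P_{FlexHub} + 2P_{IronWorks} = 0 ⇒ P_{FlexHub} = 97/6 + (1/3)P_{IronWorks}.
Similarly P_{IronWorks} = 115/6 + (1/3)P_{FlexHub}.
Substituting the second reaction function into the first: P_{FlexHub} = 97/6 + (1/3)(115/6 + (1/3)P_{FlexHub}), which gives (8/9)P_{FlexHub} = 203/9 ⇒ P_{FlexHub} = 25.375.
Then P_{IronWorks} = 115/6 + (1/3)·25.375 = 27.625.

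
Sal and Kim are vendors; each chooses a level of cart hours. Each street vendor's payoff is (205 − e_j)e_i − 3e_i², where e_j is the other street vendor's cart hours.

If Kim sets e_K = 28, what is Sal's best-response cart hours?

29.5

Sal's payoff is (205 − e_K)e_S − 3e_S².
∂π/∂e_S = 205 − e_K − 6e_S = 0, so e_S = 205/6 − (1/6)e_K.
At e_K = 28: e_S = 205/6 − (1/6)·28 = 29.5.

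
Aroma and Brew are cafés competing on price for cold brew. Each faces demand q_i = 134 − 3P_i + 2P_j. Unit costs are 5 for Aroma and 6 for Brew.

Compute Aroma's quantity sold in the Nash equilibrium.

Aroma's profit: π = (P_{Aroma} − 5)(134 − 3P_{Aroma} + 2P_{Brew}).
∂π/∂P_{Aroma} = 149 − 6P_{Aroma} + 2P_{Brew} = 0 ⇒ P_{Aroma} = 149/6 + (1/3)P_{Brew}.
Similarly P_{Brew} = 76/3 + (1/3)P_{Aroma}.
Substituting the second reaction function into the first: P_{Aroma} = 149/6 + (1/3)(76/3 + (1/3)P_{Aroma}), which gives (8/9)P_{Aroma} = 599/18 ⇒ P_{Aroma} = 37.4375.
Then P_{Brew} = 76/3 + (1/3)·37.4375 = 37.8125.
q_{Aroma} = 134 − 3·37.4375 + 2·37.8125 = 97.3125.

97.3125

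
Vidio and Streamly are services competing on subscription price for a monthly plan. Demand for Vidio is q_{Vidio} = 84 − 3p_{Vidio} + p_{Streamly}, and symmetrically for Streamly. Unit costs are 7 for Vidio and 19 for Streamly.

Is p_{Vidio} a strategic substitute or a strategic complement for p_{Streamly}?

Vidio's profit: π = (p_{Vidio} − 7)(84 − 3p_{Vidio} + p_{Streamly}).
∂π/∂p_{Vidio} = 105 − 6p_{Vidio} + p_{Streamly} = 0 ⇒ p_{Vidio} = 17.5 + (1/6)p_{Streamly}.
The best-response slope dp_{Vidio}/dp_{Streamly} = 1/6 > 0: the reaction function is upward-sloping, so the choices are strategic complements.

strategic complements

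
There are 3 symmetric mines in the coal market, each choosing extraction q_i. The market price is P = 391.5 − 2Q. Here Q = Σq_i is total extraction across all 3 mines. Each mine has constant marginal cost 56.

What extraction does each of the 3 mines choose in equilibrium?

41.9375

A representative mine's profit is π_i = q_i(391.5 − 2Q) − 56q_i, with Q = q_i + Σ_{j≠i} q_j.
First-order condition: 335.5 − 4q_i − 2Σ_{j≠i} q_j = 0.
In a symmetric equilibrium every mine chooses the same q, so Σ_{j≠i} q_j = 2q. The condition becomes 335.5 − 8q = 0, giving q = 335.5/8 = 41.9375.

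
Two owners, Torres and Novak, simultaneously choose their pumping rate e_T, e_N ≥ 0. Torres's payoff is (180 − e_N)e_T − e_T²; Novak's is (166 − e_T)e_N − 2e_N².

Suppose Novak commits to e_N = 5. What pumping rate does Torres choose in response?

Expanding Torres's payoff: 180e_T − e_Ne_T − e_T².
∂π/∂e_T = 180 − e_N − 2e_T = 0, so e_T = 90 − 0.5e_N.
At e_N = 5: e_T = 90 − 0.5·5 = 87.5.

87.5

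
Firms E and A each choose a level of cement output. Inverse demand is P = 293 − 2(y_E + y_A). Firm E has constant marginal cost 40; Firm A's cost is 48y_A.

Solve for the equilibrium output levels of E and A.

43.5, 39.5

Firm E's profit: π = y_E(293 − 2(y_E + y_A)) − 40y_E.
∂π/∂y_E = 253 − 4y_E − 2y_A = 0, so y_E = 63.25 − 0.5y_A.
By the same steps for A: y_A = 61.25 − 0.5y_E.
Substituting the second reaction function into the first: y_E = 63.25 − 0.5(61.25 − 0.5y_E), which gives 0.75y_E = 32.625 ⇒ y_E = 43.5.
Then y_A = 61.25 − 0.5·43.5 = 39.5.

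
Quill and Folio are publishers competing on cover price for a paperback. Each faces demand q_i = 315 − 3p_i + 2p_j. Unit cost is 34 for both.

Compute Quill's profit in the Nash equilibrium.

Quill's profit: π = (p_{Quill} − 34)(315 − 3p_{Quill} + 2p_{Folio}).
∂π/∂p_{Quill} = 417 − 6p_{Quill} + 2p_{Folio} = 0 ⇒ p_{Quill} = 69.5 + (1/3)p_{Folio}.
By symmetry p_{Folio} = p_{Quill}; substituting into the reaction function, (2/3)p_{Quill} = 69.5 and p_{Quill} = 104.25.
q_{Quill} = 315 − 3·104.25 + 2·104.25 = 210.75.
Profit = (104.25 − 34)·210.75 = 14805.1875.

14805.1875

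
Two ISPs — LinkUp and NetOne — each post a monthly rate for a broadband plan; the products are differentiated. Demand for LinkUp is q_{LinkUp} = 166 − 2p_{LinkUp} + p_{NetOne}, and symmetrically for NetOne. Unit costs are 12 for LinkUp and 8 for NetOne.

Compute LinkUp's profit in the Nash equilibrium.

LinkUp's profit: π = (p_{LinkUp} − 12)(166 − 2p_{LinkUp} + p_{NetOne}).
∂π/∂p_{LinkUp} = 190 − 4p_{LinkUp} + p_{NetOne} = 0 ⇒ p_{LinkUp} = 47.5 + 0.25p_{NetOne}.
Similarly p_{NetOne} = 45.5 + 0.25p_{LinkUp}.
Plugging p_{NetOne} into LinkUp's best response: p_{LinkUp} = 47.5 + 0.25(45.5 + 0.25p_{LinkUp}) ⇒ 0.9375p_{LinkUp} = 58.875, so p_{LinkUp} = 62.8.
Then p_{NetOne} = 45.5 + 0.25·62.8 = 61.2.
q_{LinkUp} = 166 − 2·62.8 + 61.2 = 101.6.
Profit = (62.8 − 12)·101.6 = 5161.28.

5161.28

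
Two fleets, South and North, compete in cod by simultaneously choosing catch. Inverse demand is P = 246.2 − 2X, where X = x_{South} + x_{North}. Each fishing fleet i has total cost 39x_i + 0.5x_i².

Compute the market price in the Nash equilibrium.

Fishing fleet South's profit: π = x_{South}(246.2 − 2(x_{South} + x_{North})) − 39x_{South} − 0.5x_{South}².
∂π/∂x_{South} = 207.2 − 5x_{South} − 2x_{North} = 0, so x_{South} = 41.44 − 0.4x_{North}.
The game is symmetric, so in equilibrium x_{North} = x_{South}: the reaction function gives 1.4x_{South} = 41.44, hence x_{South} = 29.6.
Equilibrium price: P = 246.2 − 2·59.2 = 127.8.

127.8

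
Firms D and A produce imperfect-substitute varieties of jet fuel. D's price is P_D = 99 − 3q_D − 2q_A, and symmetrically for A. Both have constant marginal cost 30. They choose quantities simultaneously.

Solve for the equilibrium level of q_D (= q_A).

8.625

Firm D's profit: π = q_D(99 − 3q_D − 2q_A) − 30q_D.
∂π/∂q_D = 69 − 6q_D − 2q_A = 0 ⇒ q_D = 11.5 − (1/3)q_A.
The game is symmetric, so in equilibrium q_A = q_D: the reaction function gives (4/3)q_D = 11.5, hence q_D = 8.625.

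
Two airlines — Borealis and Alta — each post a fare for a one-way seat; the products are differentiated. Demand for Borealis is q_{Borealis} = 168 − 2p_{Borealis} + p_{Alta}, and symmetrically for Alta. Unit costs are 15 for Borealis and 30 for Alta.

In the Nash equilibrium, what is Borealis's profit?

5618

Borealis's profit: π = (p_{Borealis} − 15)(168 − 2p_{Borealis} + p_{Alta}).
∂π/∂p_{Borealis} = 198 − 4p_{Borealis} + p_{Alta} = 0 ⇒ p_{Borealis} = 49.5 + 0.25p_{Alta}.
Similarly p_{Alta} = 57 + 0.25p_{Borealis}.
Plugging p_{Alta} into Borealis's best response: p_{Borealis} = 49.5 + 0.25(57 + 0.25p_{Borealis}) ⇒ 0.9375p_{Borealis} = 63.75, so p_{Borealis} = 68.
Then p_{Alta} = 57 + 0.25·68 = 74.
q_{Borealis} = 168 − 2·68 + 74 = 106.
Profit = (68 − 15)·106 = 5618.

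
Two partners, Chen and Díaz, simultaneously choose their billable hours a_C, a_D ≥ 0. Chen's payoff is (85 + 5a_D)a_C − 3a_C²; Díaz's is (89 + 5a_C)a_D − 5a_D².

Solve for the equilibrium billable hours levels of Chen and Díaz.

37, 27.4

Expanding Chen's payoff: 85a_C + 5a_Da_C − 3a_C².
∂π/∂a_C = 85 + 5a_D − 6a_C = 0, so a_C = 85/6 + (5/6)a_D.
Likewise for Díaz: a_D = 8.9 + 0.5a_C.
Plugging a_D into Chen's best response: a_C = 85/6 + (5/6)(8.9 + 0.5a_C) ⇒ (7/12)a_C = 259/12, so a_C = 37.
Then a_D = 8.9 + 0.5·37 = 27.4.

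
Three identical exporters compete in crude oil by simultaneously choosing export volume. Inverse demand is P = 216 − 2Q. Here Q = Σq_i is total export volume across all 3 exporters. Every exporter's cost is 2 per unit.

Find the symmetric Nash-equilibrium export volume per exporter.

26.75

A representative exporter's profit is π_i = q_i(216 − 2Q) − 2q_i, with Q = q_i + Σ_{j≠i} q_j.
First-order condition: 214 − 4q_i − 2Σ_{j≠i} q_j = 0.
Imposing symmetry (q_j = q for all j) turns Σ_{j≠i} q_j into 2q, so 214 = 8q and q = 26.75.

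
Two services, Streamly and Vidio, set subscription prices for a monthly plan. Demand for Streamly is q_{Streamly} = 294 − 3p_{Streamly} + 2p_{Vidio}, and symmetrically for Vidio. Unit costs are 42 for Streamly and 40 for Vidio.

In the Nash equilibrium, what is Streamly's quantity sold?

187.875

Streamly's profit: π = (p_{Streamly} − 42)(294 − 3p_{Streamly} + 2p_{Vidio}).
∂π/∂p_{Streamly} = 420 − 6p_{Streamly} + 2p_{Vidio} = 0 ⇒ p_{Streamly} = 70 + (1/3)p_{Vidio}.
Similarly p_{Vidio} = 69 + (1/3)p_{Streamly}.
Substituting the second reaction function into the first: p_{Streamly} = 70 + (1/3)(69 + (1/3)p_{Streamly}), which gives (8/9)p_{Streamly} = 93 ⇒ p_{Streamly} = 104.625.
Then p_{Vidio} = 69 + (1/3)·104.625 = 103.875.
q_{Streamly} = 294 − 3·104.625 + 2·103.875 = 187.875.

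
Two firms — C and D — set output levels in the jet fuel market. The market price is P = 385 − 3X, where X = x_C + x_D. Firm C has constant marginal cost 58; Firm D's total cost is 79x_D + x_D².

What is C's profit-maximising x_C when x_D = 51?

29

Firm C's profit: π = x_C(385 − 3(x_C + x_D)) − 58x_C.
∂π/∂x_C = 327 − 6x_C − 3x_D = 0, so x_C = 54.5 − 0.5x_D.
At x_D = 51: x_C = 54.5 − 0.5·51 = 29.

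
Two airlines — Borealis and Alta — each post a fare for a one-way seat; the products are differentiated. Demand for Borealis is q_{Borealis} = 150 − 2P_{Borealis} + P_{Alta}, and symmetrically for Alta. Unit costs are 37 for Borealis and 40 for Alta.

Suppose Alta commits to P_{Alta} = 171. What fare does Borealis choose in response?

Borealis's profit: π = (P_{Borealis} − 37)(150 − 2P_{Borealis} + P_{Alta}).
∂π/∂P_{Borealis} = 224 − 4P_{Borealis} + P_{Alta} = 0 ⇒ P_{Borealis} = 56 + 0.25P_{Alta}.
At P_{Alta} = 171: P_{Borealis} = 56 + 0.25·171 = 98.75.

98.75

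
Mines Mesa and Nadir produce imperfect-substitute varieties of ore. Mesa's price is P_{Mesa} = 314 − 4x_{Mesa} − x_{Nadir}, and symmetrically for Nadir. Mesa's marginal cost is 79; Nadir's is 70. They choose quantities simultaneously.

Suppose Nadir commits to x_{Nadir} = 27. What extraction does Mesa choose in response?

26

Mine Mesa's profit: π = x_{Mesa}(314 − 4x_{Mesa} − x_{Nadir}) − 79x_{Mesa}.
∂π/∂x_{Mesa} = 235 − 8x_{Mesa} − x_{Nadir} = 0 ⇒ x_{Mesa} = 29.375 − 0.125x_{Nadir}.
At x_{Nadir} = 27: x_{Mesa} = 29.375 − 0.125·27 = 26.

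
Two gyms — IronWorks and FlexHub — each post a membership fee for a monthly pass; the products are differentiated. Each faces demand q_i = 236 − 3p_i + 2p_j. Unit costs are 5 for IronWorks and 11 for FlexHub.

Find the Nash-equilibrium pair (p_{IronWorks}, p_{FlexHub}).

63.875, 66.125

IronWorks's profit: π = (p_{IronWorks} − 5)(236 − 3p_{IronWorks} + 2p_{FlexHub}).
∂π/∂p_{IronWorks} = 251 − 6p_{IronWorks} + 2p_{FlexHub} = 0 ⇒ p_{IronWorks} = 251/6 + (1/3)p_{FlexHub}.
Similarly p_{FlexHub} = 269/6 + (1/3)p_{IronWorks}.
Solving the two reaction functions simultaneously: (1 − (1/3)(1/3))p_{IronWorks} = 251/6 + (1/3)·(269/6), so (8/9)p_{IronWorks} = 511/9 and p_{IronWorks} = 63.875.
Then p_{FlexHub} = 269/6 + (1/3)·63.875 = 66.125.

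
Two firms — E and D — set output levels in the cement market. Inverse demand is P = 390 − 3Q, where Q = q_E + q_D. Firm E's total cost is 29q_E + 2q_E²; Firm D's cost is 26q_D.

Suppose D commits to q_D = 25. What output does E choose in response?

Firm E's profit: π = q_E(390 − 3(q_E + q_D)) − 29q_E − 2q_E².
∂π/∂q_E = 361 − 10q_E − 3q_D = 0, so q_E = 36.1 − 0.3q_D.
At q_D = 25: q_E = 36.1 − 0.3·25 = 28.6.

28.6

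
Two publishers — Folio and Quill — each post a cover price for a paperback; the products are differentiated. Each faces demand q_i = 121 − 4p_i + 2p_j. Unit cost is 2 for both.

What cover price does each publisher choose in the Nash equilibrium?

21.5

Folio's profit: π = (p_{Folio} − 2)(121 − 4p_{Folio} + 2p_{Quill}).
∂π/∂p_{Folio} = 129 − 8p_{Folio} + 2p_{Quill} = 0 ⇒ p_{Folio} = 16.125 + 0.25p_{Quill}.
The game is symmetric, so in equilibrium p_{Quill} = p_{Folio}: the reaction function gives 0.75p_{Folio} = 16.125, hence p_{Folio} = 21.5.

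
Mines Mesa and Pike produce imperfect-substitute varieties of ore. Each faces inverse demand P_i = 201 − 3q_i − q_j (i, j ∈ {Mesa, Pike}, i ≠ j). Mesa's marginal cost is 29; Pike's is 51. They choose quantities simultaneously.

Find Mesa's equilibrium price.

Mine Mesa's profit: π = q_{Mesa}(201 − 3q_{Mesa} − q_{Pike}) − 29q_{Mesa}.
∂π/∂q_{Mesa} = 172 − 6q_{Mesa} − q_{Pike} = 0 ⇒ q_{Mesa} = 86/3 − (1/6)q_{Pike}.
Similarly q_{Pike} = 25 − (1/6)q_{Mesa}.
Substituting the second reaction function into the first: q_{Mesa} = 86/3 − (1/6)(25 − (1/6)q_{Mesa}), which gives (35/36)q_{Mesa} = 24.5 ⇒ q_{Mesa} = 25.2.
Then q_{Pike} = 25 − (1/6)·25.2 = 20.8.
P_{Mesa} = 201 − 3·25.2 − 20.8 = 104.6.

104.6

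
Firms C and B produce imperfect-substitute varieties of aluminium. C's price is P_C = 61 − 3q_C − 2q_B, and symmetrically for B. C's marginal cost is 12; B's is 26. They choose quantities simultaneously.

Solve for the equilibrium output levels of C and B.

Firm C's profit: π = q_C(61 − 3q_C − 2q_B) − 12q_C.
∂π/∂q_C = 49 − 6q_C − 2q_B = 0 ⇒ q_C = 49/6 − (1/3)q_B.
Similarly q_B = 35/6 − (1/3)q_C.
Plugging q_B into C's best response: q_C = 49/6 − (1/3)(35/6 − (1/3)q_C) ⇒ (8/9)q_C = 56/9, so q_C = 7.
Then q_B = 35/6 − (1/3)·7 = 3.5.

7, 3.5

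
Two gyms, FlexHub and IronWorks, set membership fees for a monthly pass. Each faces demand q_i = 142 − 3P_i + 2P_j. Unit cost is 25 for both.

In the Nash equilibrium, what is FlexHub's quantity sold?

87.75

FlexHub's profit: π = (P_{FlexHub} − 25)(142 − 3P_{FlexHub} + 2P_{IronWorks}).
∂π/∂P_{FlexHub} = 217 − 6P_{FlexHub} + 2P_{IronWorks} = 0 ⇒ P_{FlexHub} = 217/6 + (1/3)P_{IronWorks}.
The game is symmetric, so in equilibrium P_{IronWorks} = P_{FlexHub}: the reaction function gives (2/3)P_{FlexHub} = 217/6, hence P_{FlexHub} = 54.25.
q_{FlexHub} = 142 − 3·54.25 + 2·54.25 = 87.75.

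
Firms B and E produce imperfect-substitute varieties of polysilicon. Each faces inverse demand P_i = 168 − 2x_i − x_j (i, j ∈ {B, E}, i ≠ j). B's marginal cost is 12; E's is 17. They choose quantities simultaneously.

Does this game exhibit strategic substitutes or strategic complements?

Firm B's profit: π = x_B(168 − 2x_B − x_E) − 12x_B.
∂π/∂x_B = 156 − 4x_B − x_E = 0 ⇒ x_B = 39 − 0.25x_E.
The best-response slope dx_B/dx_E = −0.25 < 0: the reaction function is downward-sloping, so the choices are strategic substitutes.

strategic substitutes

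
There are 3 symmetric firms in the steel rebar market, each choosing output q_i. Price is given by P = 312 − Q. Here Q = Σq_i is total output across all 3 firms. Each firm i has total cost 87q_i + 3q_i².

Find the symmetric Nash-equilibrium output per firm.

A representative firm's profit is π_i = q_i(312 − Q) − 87q_i − 3q_i², with Q = q_i + Σ_{j≠i} q_j.
First-order condition: 225 − 8q_i − Σ_{j≠i} q_j = 0.
In a symmetric equilibrium every firm chooses the same q, so Σ_{j≠i} q_j = 2q. The condition becomes 225 − 10q = 0, giving q = 225/10 = 22.5.

22.5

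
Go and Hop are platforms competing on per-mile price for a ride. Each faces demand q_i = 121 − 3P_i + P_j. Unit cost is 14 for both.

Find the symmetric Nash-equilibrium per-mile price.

Go's profit: π = (P_{Go} − 14)(121 − 3P_{Go} + P_{Hop}).
∂π/∂P_{Go} = 163 − 6P_{Go} + P_{Hop} = 0 ⇒ P_{Go} = 163/6 + (1/6)P_{Hop}.
By symmetry P_{Hop} = P_{Go}; substituting into the reaction function, (5/6)P_{Go} = 163/6 and P_{Go} = 32.6.

32.6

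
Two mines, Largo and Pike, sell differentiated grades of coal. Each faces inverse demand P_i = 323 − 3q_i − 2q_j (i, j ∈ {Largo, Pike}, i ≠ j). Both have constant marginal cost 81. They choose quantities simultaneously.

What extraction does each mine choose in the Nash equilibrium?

Mine Largo's profit: π = q_{Largo}(323 − 3q_{Largo} − 2q_{Pike}) − 81q_{Largo}.
∂π/∂q_{Largo} = 242 − 6q_{Largo} − 2q_{Pike} = 0 ⇒ q_{Largo} = 121/3 − (1/3)q_{Pike}.
By symmetry q_{Pike} = q_{Largo}; substituting into the reaction function, (4/3)q_{Largo} = 121/3 and q_{Largo} = 30.25.

30.25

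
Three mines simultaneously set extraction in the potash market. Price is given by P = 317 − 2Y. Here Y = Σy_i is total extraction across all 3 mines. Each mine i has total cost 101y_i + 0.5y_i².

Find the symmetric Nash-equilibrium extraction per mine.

A representative mine's profit is π_i = y_i(317 − 2Y) − 101y_i − 0.5y_i², with Y = y_i + Σ_{j≠i} y_j.
First-order condition: 216 − 5y_i − 2Σ_{j≠i} y_j = 0.
With identical mines, set every y_j = y: then 216 − 5y − 4y = 0, i.e. y = 216/9 = 24.

24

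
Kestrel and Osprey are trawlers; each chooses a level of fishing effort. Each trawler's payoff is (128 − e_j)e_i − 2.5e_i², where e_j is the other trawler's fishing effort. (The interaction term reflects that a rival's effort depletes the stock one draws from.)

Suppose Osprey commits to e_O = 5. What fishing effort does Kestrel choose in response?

24.6

Kestrel's payoff is (128 − e_O)e_K − 2.5e_K².
∂π/∂e_K = 128 − e_O − 5e_K = 0, so e_K = 25.6 − 0.2e_O.
At e_O = 5: e_K = 25.6 − 0.2·5 = 24.6.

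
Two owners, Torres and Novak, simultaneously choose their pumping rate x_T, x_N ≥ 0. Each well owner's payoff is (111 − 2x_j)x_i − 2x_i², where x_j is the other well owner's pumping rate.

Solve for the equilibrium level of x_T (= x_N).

Torres's payoff is (111 − 2x_N)x_T − 2x_T².
∂π/∂x_T = 111 − 2x_N − 4x_T = 0, so x_T = 27.75 − 0.5x_N.
Setting x_T = x_N in the reaction function: x_T = 27.75 − 0.5x_T, so x_T = 27.75 / 1.5 = 18.5.

18.5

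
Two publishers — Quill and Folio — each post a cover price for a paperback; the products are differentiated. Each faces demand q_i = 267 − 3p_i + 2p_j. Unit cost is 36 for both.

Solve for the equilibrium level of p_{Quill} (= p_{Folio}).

Quill's profit: π = (p_{Quill} − 36)(267 − 3p_{Quill} + 2p_{Folio}).
∂π/∂p_{Quill} = 375 − 6p_{Quill} + 2p_{Folio} = 0 ⇒ p_{Quill} = 62.5 + (1/3)p_{Folio}.
Setting p_{Quill} = p_{Folio} in the reaction function: p_{Quill} = 62.5 + (1/3)p_{Quill}, so p_{Quill} = 62.5 / (2/3) = 93.75.

93.75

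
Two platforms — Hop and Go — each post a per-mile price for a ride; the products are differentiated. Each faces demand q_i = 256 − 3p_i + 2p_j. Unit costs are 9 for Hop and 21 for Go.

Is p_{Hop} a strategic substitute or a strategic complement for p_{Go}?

Hop's profit: π = (p_{Hop} − 9)(256 − 3p_{Hop} + 2p_{Go}).
∂π/∂p_{Hop} = 283 − 6p_{Hop} + 2p_{Go} = 0 ⇒ p_{Hop} = 283/6 + (1/3)p_{Go}.
The best-response slope dp_{Hop}/dp_{Go} = 1/3 > 0: the reaction function is upward-sloping, so the choices are strategic complements.

strategic complements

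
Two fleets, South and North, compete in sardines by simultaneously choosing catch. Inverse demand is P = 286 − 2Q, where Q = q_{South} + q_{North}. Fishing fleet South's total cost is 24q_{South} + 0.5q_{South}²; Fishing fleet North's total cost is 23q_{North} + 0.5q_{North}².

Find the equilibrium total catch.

Fishing fleet South's profit: π = q_{South}(286 − 2(q_{South} + q_{North})) − 24q_{South} − 0.5q_{South}².
∂π/∂q_{South} = 262 − 5q_{South} − 2q_{North} = 0, so q_{South} = 52.4 − 0.4q_{North}.
By the same steps for North: q_{North} = 52.6 − 0.4q_{South}.
Solving the two reaction functions simultaneously: (1 − (−0.4)(−0.4))q_{South} = 52.4 − 0.4·52.6, so 0.84q_{South} = 31.36 and q_{South} = 112/3.
Then q_{North} = 52.6 − 0.4·(112/3) = 113/3.
Total catch: 112/3 + 113/3 = 75.

75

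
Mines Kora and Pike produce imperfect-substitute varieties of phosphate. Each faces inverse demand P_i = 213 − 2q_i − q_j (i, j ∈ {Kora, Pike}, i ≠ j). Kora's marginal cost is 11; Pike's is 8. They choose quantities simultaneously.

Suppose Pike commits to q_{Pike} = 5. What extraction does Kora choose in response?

49.25

Mine Kora's profit: π = q_{Kora}(213 − 2q_{Kora} − q_{Pike}) − 11q_{Kora}.
∂π/∂q_{Kora} = 202 − 4q_{Kora} − q_{Pike} = 0 ⇒ q_{Kora} = 50.5 − 0.25q_{Pike}.
At q_{Pike} = 5: q_{Kora} = 50.5 − 0.25·5 = 49.25.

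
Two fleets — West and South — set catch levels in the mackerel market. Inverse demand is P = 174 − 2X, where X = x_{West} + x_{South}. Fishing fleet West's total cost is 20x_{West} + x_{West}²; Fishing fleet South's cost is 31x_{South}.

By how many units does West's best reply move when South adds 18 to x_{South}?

Fishing fleet West's profit: π = x_{West}(174 − 2(x_{West} + x_{South})) − 20x_{West} − x_{West}².
∂π/∂x_{West} = 154 − 6x_{West} − 2x_{South} = 0, so x_{West} = 77/3 − (1/3)x_{South}.
The reaction-function slope is −1/3, so an 18-unit rise in x_{South} moves x_{West} by −1/3 × 18 = −6. West's best response falls — the actions are strategic substitutes.

-6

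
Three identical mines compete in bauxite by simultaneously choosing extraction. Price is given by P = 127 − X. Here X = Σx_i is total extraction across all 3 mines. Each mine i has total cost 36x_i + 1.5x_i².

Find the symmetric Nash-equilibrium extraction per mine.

A representative mine's profit is π_i = x_i(127 − X) − 36x_i − 1.5x_i², with X = x_i + Σ_{j≠i} x_j.
First-order condition: 91 − 5x_i − Σ_{j≠i} x_j = 0.
In a symmetric equilibrium every mine chooses the same x, so Σ_{j≠i} x_j = 2x. The condition becomes 91 − 7x = 0, giving x = 91/7 = 13.

13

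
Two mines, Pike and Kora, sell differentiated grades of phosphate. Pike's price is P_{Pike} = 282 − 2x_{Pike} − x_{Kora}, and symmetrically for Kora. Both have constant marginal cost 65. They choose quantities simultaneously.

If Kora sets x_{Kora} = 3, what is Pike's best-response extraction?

Mine Pike's profit: π = x_{Pike}(282 − 2x_{Pike} − x_{Kora}) − 65x_{Pike}.
∂π/∂x_{Pike} = 217 − 4x_{Pike} − x_{Kora} = 0 ⇒ x_{Pike} = 54.25 − 0.25x_{Kora}.
At x_{Kora} = 3: x_{Pike} = 54.25 − 0.25·3 = 53.5.

53.5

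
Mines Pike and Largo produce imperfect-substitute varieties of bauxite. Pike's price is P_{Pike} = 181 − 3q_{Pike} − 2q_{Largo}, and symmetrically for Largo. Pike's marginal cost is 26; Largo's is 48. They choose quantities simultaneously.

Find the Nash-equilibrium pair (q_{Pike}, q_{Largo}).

Mine Pike's profit: π = q_{Pike}(181 − 3q_{Pike} − 2q_{Largo}) − 26q_{Pike}.
∂π/∂q_{Pike} = 155 − 6q_{Pike} − 2q_{Largo} = 0 ⇒ q_{Pike} = 155/6 − (1/3)q_{Largo}.
Similarly q_{Largo} = 133/6 − (1/3)q_{Pike}.
Solving the two reaction functions simultaneously: (1 − (−1/3)(−1/3))q_{Pike} = 155/6 − (1/3)·(133/6), so (8/9)q_{Pike} = 166/9 and q_{Pike} = 20.75.
Then q_{Largo} = 133/6 − (1/3)·20.75 = 15.25.

20.75, 15.25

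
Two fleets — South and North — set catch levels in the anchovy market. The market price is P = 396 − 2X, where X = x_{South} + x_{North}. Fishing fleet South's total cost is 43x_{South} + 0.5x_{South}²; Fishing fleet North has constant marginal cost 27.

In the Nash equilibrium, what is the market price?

169.375

Fishing fleet South's profit: π = x_{South}(396 − 2(x_{South} + x_{North})) − 43x_{South} − 0.5x_{South}².
∂π/∂x_{South} = 353 − 5x_{South} − 2x_{North} = 0, so x_{South} = 70.6 − 0.4x_{North}.
For North: ∂π/∂x_{North} = 369 − 4x_{North} − 2x_{South} = 0 ⇒ x_{North} = 92.25 − 0.5x_{South}.
Plugging x_{North} into South's best response: x_{South} = 70.6 − 0.4(92.25 − 0.5x_{South}) ⇒ 0.8x_{South} = 33.7, so x_{South} = 42.125.
Then x_{North} = 92.25 − 0.5·42.125 = 71.1875.
Equilibrium price: P = 396 − 2·113.3125 = 169.375.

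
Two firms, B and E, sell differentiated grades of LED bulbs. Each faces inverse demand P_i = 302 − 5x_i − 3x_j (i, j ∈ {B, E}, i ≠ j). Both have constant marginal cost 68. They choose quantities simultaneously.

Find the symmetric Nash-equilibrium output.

Firm B's profit: π = x_B(302 − 5x_B − 3x_E) − 68x_B.
∂π/∂x_B = 234 − 10x_B − 3x_E = 0 ⇒ x_B = 23.4 − 0.3x_E.
Setting x_B = x_E in the reaction function: x_B = 23.4 − 0.3x_B, so x_B = 23.4 / 1.3 = 18.

18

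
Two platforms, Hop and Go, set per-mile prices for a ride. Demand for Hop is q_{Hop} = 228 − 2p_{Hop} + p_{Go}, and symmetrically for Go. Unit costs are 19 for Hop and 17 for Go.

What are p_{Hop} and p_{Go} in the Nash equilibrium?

88.4, 87.6

Hop's profit: π = (p_{Hop} − 19)(228 − 2p_{Hop} + p_{Go}).
∂π/∂p_{Hop} = 266 − 4p_{Hop} + p_{Go} = 0 ⇒ p_{Hop} = 66.5 + 0.25p_{Go}.
Similarly p_{Go} = 65.5 + 0.25p_{Hop}.
Solving the two reaction functions simultaneously: (1 − (0.25)(0.25))p_{Hop} = 66.5 + 0.25·65.5, so 0.9375p_{Hop} = 82.875 and p_{Hop} = 88.4.
Then p_{Go} = 65.5 + 0.25·88.4 = 87.6.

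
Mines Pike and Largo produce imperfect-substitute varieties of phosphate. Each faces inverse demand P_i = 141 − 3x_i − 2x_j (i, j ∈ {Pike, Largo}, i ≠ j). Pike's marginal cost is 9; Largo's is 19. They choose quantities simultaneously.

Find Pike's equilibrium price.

60.375

Mine Pike's profit: π = x_{Pike}(141 − 3x_{Pike} − 2x_{Largo}) − 9x_{Pike}.
∂π/∂x_{Pike} = 132 − 6x_{Pike} − 2x_{Largo} = 0 ⇒ x_{Pike} = 22 − (1/3)x_{Largo}.
Similarly x_{Largo} = 61/3 − (1/3)x_{Pike}.
Plugging x_{Largo} into Pike's best response: x_{Pike} = 22 − (1/3)(61/3 − (1/3)x_{Pike}) ⇒ (8/9)x_{Pike} = 137/9, so x_{Pike} = 17.125.
Then x_{Largo} = 61/3 − (1/3)·17.125 = 14.625.
P_{Pike} = 141 − 3·17.125 − 2·14.625 = 60.375.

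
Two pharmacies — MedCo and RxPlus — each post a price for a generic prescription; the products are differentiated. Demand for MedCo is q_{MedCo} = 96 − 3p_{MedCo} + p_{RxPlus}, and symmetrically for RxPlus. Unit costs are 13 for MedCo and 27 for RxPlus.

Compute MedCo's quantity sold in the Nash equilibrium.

45.6

MedCo's profit: π = (p_{MedCo} − 13)(96 − 3p_{MedCo} + p_{RxPlus}).
∂π/∂p_{MedCo} = 135 − 6p_{MedCo} + p_{RxPlus} = 0 ⇒ p_{MedCo} = 22.5 + (1/6)p_{RxPlus}.
Similarly p_{RxPlus} = 29.5 + (1/6)p_{MedCo}.
Plugging p_{RxPlus} into MedCo's best response: p_{MedCo} = 22.5 + (1/6)(29.5 + (1/6)p_{MedCo}) ⇒ (35/36)p_{MedCo} = 329/12, so p_{MedCo} = 28.2.
Then p_{RxPlus} = 29.5 + (1/6)·28.2 = 34.2.
q_{MedCo} = 96 − 3·28.2 + 34.2 = 45.6.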